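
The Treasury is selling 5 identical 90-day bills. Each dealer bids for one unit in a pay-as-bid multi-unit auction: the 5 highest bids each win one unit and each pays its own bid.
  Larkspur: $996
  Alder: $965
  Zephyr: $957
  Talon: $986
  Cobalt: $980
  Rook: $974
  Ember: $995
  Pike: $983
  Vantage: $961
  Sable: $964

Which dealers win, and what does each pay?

Sorting: 996 (Larkspur), 995 (Ember), 986 (Talon), 983 (Pike), 980 (Cobalt), 974 (Rook), 965 (Alder), …
The 5 highest are Larkspur, Ember, Talon, Pike, Cobalt.
Each winner pays its own bid: Larkspur $996, Ember $995, Talon $986, Pike $983, Cobalt $980.

Larkspur $996, Ember $995, Talon $986, Pike $983, Cobalt $980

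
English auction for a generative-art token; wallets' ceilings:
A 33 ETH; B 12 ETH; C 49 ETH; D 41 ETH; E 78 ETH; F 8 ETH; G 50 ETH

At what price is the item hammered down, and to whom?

Sorting limits: 78 (E) > 50 (G) > 49 (C) > 41 (D) > 33 (A) > 12 (B) > …
G is the last rival to drop out, at 50 ETH; E remains and wins at that price.

E wins at 50 ETH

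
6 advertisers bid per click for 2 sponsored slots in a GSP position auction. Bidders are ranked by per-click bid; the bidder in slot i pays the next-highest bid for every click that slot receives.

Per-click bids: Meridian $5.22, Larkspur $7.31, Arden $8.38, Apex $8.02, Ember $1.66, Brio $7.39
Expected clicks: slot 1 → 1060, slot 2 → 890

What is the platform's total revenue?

Total revenue: $15078.30

Sorting advertisers: $8.38 (Arden) > $8.02 (Apex) > $7.39 (Brio) > …
Slot 1: Arden pays $8.02 × 1060 = $8501.20
Slot 2: Apex pays $7.39 × 890 = $6577.10
Total = $15078.30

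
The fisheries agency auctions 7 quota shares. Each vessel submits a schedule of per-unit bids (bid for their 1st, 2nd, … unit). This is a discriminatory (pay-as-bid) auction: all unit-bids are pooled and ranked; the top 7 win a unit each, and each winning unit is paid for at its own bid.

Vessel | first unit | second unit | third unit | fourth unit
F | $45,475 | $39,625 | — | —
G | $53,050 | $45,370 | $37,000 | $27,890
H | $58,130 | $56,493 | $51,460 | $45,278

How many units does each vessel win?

F 1, G 2, H 4

Merging the schedules and taking the best 7: 58,130 (H-1), 56,493 (H-2), 53,050 (G-1), 51,460 (H-3), 45,475 (F-1), 45,370 (G-2), 45,278 (H-4)
Next rejected bid: $39,625 (not a price — pay-as-bid).
Allocation: F 1, G 2, H 4.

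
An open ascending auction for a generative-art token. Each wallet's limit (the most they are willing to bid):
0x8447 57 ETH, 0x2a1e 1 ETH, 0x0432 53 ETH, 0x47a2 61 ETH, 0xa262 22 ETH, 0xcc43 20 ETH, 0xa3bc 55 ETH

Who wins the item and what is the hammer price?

0x47a2 wins at 57 ETH

Limits ranked: 61 (0x47a2) > 57 (0x8447) > 55 (0xa3bc) > 53 (0x0432) > 22 (0xa262) > 20 (0xcc43) > …
0x8447 is the last rival to drop out, at 57 ETH; 0x47a2 remains and wins at that price.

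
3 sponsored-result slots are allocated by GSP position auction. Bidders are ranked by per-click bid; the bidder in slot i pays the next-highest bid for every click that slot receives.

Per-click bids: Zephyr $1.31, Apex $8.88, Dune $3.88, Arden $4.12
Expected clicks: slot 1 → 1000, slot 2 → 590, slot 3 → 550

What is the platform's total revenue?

Total revenue: $7129.70

Ranked by bid: $8.88 (Apex) > $4.12 (Arden) > $3.88 (Dune) > $1.31 (Zephyr)
Slot 1: Apex pays $4.12 × 1000 = $4120.00
Slot 2: Arden pays $3.88 × 590 = $2289.20
Slot 3: Dune pays $1.31 × 550 = $720.50
Total = $7129.70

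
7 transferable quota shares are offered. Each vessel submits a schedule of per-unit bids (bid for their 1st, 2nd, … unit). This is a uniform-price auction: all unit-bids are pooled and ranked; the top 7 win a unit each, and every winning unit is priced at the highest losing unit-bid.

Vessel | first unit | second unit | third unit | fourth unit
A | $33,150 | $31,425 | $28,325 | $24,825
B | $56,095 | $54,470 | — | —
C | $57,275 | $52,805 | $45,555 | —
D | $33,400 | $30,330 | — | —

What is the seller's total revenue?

Total revenue: $219,975

Pooled unit-bids ranked (top 7): 57,275 (C-1), 56,095 (B-1), 54,470 (B-2), 52,805 (C-2), 45,555 (C-3), 33,400 (D-1), 33,150 (A-1)
The (k+1)-th unit-bid is $31,425.
Allocation: A 1, B 2, C 3, D 1. Every unit priced at $31,425.
Revenue = 7 × 31,425 = $219,975.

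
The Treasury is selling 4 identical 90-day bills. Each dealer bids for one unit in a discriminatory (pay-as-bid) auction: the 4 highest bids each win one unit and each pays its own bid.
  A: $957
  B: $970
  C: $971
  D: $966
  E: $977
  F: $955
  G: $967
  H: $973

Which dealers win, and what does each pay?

E $977, H $973, C $971, B $970

Bids ranked high→low: 977 (E), 973 (H), 971 (C), 970 (B), 967 (G), 966 (D), …
Winners (4 units): E, H, C, B.
Each winner pays its own bid: E $977, H $973, C $971, B $970.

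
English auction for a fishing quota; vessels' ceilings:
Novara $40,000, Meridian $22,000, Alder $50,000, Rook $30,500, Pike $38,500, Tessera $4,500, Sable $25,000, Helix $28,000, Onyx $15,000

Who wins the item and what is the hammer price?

Sorting limits: 50,000 (Alder) > 40,000 (Novara) > 38,500 (Pike) > 30,500 (Rook) > 28,000 (Helix) > 25,000 (Sable) > …
Once the price passes $40,000, only Alder is left; the hammer falls at Novara's limit of $40,000.

Alder wins at $40,000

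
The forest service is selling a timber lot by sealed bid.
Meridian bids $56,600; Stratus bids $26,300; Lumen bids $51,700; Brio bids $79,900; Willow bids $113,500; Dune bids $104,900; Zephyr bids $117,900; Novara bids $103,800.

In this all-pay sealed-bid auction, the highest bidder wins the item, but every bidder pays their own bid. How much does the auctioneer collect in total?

Bids ranked: 117,900 (Zephyr) > 113,500 (Willow) > 104,900 (Dune) > 103,800 (Novara) > 79,900 (Brio) > 56,600 (Meridian) > …
Zephyr wins with the top bid; all bids are sunk regardless.
Every bidder forfeits their bid regardless of winning.
Revenue = 56,600 + 26,300 + 51,700 + 79,900 + 113,500 + 104,900 + 117,900 + 103,800 = $654,600.

Total revenue: $654,600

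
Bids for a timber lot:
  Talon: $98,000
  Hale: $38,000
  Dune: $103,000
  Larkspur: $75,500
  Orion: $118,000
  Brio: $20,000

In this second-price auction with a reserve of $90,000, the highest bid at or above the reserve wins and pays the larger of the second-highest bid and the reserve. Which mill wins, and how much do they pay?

Bids in order: 118,000 (Orion) > 103,000 (Dune) > 98,000 (Talon) > 75,500 (Larkspur) > 38,000 (Hale) > 20,000 (Brio)
Highest eligible bid: Orion at $118,000.
max(second-highest $103,000, reserve $90,000) = $103,000; the reserve does not bind.

Orion pays $103,000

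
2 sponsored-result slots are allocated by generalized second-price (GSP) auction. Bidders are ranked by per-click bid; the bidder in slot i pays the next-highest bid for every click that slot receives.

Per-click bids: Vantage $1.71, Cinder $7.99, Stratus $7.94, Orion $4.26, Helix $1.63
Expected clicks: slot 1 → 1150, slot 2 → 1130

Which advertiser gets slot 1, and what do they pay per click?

Cinder; $7.94 per click

Sorting advertisers: $7.99 (Cinder) > $7.94 (Stratus) > $4.26 (Orion) > …
Slot 1 goes to the first-ranked bidder, Cinder, who pays the next bid down: $7.94/click.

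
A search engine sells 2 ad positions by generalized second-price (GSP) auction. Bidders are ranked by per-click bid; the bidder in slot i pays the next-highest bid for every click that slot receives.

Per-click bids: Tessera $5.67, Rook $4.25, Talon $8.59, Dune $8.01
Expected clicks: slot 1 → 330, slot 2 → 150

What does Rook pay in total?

Per-click bids in order: $8.59 (Talon) > $8.01 (Dune) > $5.67 (Tessera) > …
Rook ranks below slot 2 → no slot, pays nothing.

Rook pays $0.00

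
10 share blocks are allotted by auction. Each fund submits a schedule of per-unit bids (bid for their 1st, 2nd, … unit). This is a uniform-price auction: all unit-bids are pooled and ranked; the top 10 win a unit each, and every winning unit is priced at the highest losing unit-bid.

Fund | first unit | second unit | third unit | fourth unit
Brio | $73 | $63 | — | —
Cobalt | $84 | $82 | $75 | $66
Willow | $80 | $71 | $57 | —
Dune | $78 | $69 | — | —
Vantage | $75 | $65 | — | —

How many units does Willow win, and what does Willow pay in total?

Willow: 2 units, pays $130

Pooled unit-bids ranked (top 10): 84 (Cobalt-1), 82 (Cobalt-2), 80 (Willow-1), 78 (Dune-1), 75 (Cobalt-3), 75 (Vantage-1), 73 (Brio-1), 71 (Willow-2), 69 (Dune-2), 66 (Cobalt-4)
First bid not allocated: $65.
Willow wins 2 unit(s) at $65 each.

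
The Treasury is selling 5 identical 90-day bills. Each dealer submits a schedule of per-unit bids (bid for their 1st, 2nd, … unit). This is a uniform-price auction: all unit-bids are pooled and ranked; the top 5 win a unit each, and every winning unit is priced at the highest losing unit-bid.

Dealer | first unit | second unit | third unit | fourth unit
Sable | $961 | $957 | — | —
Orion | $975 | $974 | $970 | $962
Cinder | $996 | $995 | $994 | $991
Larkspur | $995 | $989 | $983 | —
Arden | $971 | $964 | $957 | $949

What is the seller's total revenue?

Total revenue: $4,945

Merging the schedules and taking the best 5: 996 (Cinder-1), 995 (Cinder-2), 995 (Larkspur-1), 994 (Cinder-3), 991 (Cinder-4)
First bid not allocated: $989.
Allocation: Cinder 4, Larkspur 1. Every unit priced at $989.
Revenue = 5 × 989 = $4,945.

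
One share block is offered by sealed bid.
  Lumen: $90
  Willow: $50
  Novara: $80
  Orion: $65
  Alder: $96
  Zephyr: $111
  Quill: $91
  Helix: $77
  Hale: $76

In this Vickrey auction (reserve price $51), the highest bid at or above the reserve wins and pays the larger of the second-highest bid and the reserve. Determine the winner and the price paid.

Rule: the highest bid at or above the reserve wins and pays the larger of the second-highest bid and the reserve.
Bids ranked: 111 (Zephyr) > 96 (Alder) > 91 (Quill) > 90 (Lumen) > 80 (Novara) > 77 (Helix) > …
Zephyr has the top bid at or above the reserve ($111).
Second-highest bid $96 exceeds the reserve $51 → payment $96.

Zephyr pays $96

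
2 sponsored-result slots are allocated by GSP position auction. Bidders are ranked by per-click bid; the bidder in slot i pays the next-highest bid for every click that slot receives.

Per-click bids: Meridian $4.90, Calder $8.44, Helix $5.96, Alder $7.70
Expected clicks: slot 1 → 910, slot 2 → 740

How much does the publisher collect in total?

Per-click bids in order: $8.44 (Calder) > $7.70 (Alder) > $5.96 (Helix) > …
Slot 1: Calder pays $7.70 × 910 = $7007.00
Slot 2: Alder pays $5.96 × 740 = $4410.40
Total = $11417.40

Total revenue: $11417.40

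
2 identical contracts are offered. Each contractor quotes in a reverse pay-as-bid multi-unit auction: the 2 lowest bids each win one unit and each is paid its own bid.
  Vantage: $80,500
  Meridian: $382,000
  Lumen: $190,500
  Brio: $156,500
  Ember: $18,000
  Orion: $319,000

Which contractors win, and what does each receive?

Ember $18,000, Vantage $80,500

Bids ranked low→high: 18,000 (Ember), 80,500 (Vantage), 156,500 (Brio), 190,500 (Lumen), …
Winners (2 units): Ember, Vantage.
Each winner is paid its own bid: Ember $18,000, Vantage $80,500.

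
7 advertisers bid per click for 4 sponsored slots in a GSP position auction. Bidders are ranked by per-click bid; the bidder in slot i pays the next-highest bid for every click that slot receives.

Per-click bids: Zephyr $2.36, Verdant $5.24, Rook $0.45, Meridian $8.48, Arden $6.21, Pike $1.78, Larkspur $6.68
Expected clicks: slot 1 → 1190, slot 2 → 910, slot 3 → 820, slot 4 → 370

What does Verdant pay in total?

Ranked by bid: $8.48 (Meridian) > $6.68 (Larkspur) > $6.21 (Arden) > $5.24 (Verdant) > $2.36 (Zephyr) > …
Verdant holds slot 4 → pays next bid $2.36 × 370 clicks = $873.20.

Verdant pays $873.20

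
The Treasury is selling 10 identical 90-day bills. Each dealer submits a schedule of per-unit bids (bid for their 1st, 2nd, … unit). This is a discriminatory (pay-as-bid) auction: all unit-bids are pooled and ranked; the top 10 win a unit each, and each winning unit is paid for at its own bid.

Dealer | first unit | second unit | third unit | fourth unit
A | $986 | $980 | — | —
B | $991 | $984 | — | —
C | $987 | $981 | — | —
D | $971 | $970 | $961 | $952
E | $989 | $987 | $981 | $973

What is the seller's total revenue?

Total revenue: $9,839

Pooled unit-bids ranked (top 10): 991 (B-1), 989 (E-1), 987 (C-1), 987 (E-2), 986 (A-1), 984 (B-2), 981 (C-2), 981 (E-3), 980 (A-2), 973 (E-4)
Next rejected bid: $971 (not a price — pay-as-bid).
Each winning unit pays its own bid.
Revenue = 991 + 989 + 987 + 987 + 986 + 984 + 981 + 981 + 980 + 973 = $9,839.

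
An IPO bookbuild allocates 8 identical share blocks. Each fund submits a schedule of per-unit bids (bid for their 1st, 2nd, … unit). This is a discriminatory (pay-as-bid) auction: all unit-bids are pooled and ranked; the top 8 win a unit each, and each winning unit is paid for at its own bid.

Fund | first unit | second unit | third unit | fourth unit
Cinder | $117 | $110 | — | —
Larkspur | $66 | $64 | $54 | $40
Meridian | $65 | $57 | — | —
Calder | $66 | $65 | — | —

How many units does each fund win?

Calder 2, Cinder 2, Larkspur 2, Meridian 2

All unit-bids, highest first — top 8: 117 (Cinder-1), 110 (Cinder-2), 66 (Larkspur-1), 66 (Calder-1), 65 (Meridian-1), 65 (Calder-2), 64 (Larkspur-2), 57 (Meridian-2)
Next rejected bid: $54 (not a price — pay-as-bid).
Allocation: Calder 2, Cinder 2, Larkspur 2, Meridian 2.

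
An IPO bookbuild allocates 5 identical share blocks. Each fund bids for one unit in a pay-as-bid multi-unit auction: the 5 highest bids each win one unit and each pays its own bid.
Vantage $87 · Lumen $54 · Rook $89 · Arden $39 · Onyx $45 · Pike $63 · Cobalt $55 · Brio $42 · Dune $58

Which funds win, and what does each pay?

Rook $89, Vantage $87, Pike $63, Dune $58, Cobalt $55

Sorting: 89 (Rook), 87 (Vantage), 63 (Pike), 58 (Dune), 55 (Cobalt), 54 (Lumen), 45 (Onyx), …
The 5 highest are Rook, Vantage, Pike, Dune, Cobalt.
Each winner pays its own bid: Rook $89, Vantage $87, Pike $63, Dune $58, Cobalt $55.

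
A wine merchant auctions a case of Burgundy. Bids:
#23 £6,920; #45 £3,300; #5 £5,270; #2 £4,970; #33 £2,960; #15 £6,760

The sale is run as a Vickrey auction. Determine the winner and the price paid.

#23 pays £6,760

Bids in order: 6,920 (#23) > 6,760 (#15) > 5,270 (#5) > 4,970 (#2) > 3,300 (#45) > 2,960 (#33)
Second-price: #23 pays #15's bid of £6,760.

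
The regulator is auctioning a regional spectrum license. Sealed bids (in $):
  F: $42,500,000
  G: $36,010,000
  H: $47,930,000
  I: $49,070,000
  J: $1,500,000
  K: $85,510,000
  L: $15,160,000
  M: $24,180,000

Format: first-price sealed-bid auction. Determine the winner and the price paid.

Rule: the highest bidder wins and pays their own bid.
Sorting bids: 85,510,000 (K) > 49,070,000 (I) > 47,930,000 (H) > 42,500,000 (F) > 36,010,000 (G) > 24,180,000 (M) > …
K has the highest bid and pays exactly that: $85,510,000.

K pays $85,510,000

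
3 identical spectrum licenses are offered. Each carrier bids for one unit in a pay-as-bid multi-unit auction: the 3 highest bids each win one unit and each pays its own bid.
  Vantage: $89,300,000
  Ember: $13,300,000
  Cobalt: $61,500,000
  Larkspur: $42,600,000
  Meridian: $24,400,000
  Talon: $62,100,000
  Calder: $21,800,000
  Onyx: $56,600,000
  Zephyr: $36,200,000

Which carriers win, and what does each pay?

Sorting: 89,300,000 (Vantage), 62,100,000 (Talon), 61,500,000 (Cobalt), 56,600,000 (Onyx), 42,600,000 (Larkspur), …
Winners (3 units): Vantage, Talon, Cobalt.
Each winner pays its own bid: Vantage $89,300,000, Talon $62,100,000, Cobalt $61,500,000.

Vantage $89,300,000, Talon $62,100,000, Cobalt $61,500,000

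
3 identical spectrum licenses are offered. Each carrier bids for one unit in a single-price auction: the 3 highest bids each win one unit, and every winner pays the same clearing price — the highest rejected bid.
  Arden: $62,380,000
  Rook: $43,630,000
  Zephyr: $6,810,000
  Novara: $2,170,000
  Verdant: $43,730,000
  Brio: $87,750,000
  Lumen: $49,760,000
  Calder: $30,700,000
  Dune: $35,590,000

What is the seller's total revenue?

Total revenue: $131,190,000

Sorting: 87,750,000 (Brio), 62,380,000 (Arden), 49,760,000 (Lumen), 43,730,000 (Verdant), 43,630,000 (Rook), …
Top 3: Brio, Arden, Lumen.
Highest unsuccessful bid: $43,730,000 → clearing price.
Total revenue = 3 × $43,730,000 = $131,190,000.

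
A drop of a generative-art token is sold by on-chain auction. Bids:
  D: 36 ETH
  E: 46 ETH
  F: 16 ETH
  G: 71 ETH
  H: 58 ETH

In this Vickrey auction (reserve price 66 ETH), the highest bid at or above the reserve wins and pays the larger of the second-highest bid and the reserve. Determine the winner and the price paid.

G pays 66 ETH

Bids ranked: 71 (G) > 58 (H) > 46 (E) > 36 (D) > 16 (F)
G has the top bid at or above the reserve (71 ETH).
Second-highest bid 58 ETH is below the reserve 66 ETH, so the reserve binds → payment 66 ETH.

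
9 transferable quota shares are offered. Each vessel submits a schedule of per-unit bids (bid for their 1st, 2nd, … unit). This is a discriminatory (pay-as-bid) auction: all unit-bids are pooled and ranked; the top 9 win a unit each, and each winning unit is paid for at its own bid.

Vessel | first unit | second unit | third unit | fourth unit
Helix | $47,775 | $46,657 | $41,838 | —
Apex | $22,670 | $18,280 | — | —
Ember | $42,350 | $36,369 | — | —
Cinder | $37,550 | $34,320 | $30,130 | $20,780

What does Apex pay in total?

Merging the schedules and taking the best 9: 47,775 (Helix-1), 46,657 (Helix-2), 42,350 (Ember-1), 41,838 (Helix-3), 37,550 (Cinder-1), 36,369 (Ember-2), 34,320 (Cinder-2), 30,130 (Cinder-3), 22,670 (Apex-1)
Next rejected bid: $20,780 (not a price — pay-as-bid).
Apex's winning unit-bids: 22,670 = $22,670.

Apex pays $22,670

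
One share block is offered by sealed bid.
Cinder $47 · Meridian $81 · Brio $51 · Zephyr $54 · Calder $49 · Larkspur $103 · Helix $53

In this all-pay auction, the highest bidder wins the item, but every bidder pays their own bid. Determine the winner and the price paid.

Larkspur pays $103

All-pay auction: the highest bidder wins the item, but every bidder pays their own bid.
Sorting bids: 103 (Larkspur) > 81 (Meridian) > 54 (Zephyr) > 53 (Helix) > 51 (Brio) > 49 (Calder) > …
Larkspur wins with the top bid; all bids are sunk regardless.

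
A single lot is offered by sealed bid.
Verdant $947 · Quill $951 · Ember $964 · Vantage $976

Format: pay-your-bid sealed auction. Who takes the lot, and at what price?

Vantage pays $976

Bids in order: 976 (Vantage) > 964 (Ember) > 951 (Quill) > 947 (Verdant)
First-price: Vantage pays what they bid, $976.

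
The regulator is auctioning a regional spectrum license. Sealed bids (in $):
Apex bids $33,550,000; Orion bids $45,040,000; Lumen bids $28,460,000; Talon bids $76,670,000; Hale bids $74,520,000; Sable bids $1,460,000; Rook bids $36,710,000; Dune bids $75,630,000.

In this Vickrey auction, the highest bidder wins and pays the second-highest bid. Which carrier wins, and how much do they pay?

Sorting bids: 76,670,000 (Talon) > 75,630,000 (Dune) > 74,520,000 (Hale) > 45,040,000 (Orion) > 36,710,000 (Rook) > 33,550,000 (Apex) > …
Second-price: Talon pays Dune's bid of $75,630,000.

Talon pays $75,630,000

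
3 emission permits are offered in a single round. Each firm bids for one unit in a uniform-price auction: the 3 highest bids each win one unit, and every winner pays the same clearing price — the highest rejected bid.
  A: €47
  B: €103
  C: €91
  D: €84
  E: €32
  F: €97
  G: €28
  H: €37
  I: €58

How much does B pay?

Ordering the bids: 103 (B), 97 (F), 91 (C), 84 (D), 58 (I), …
The 3 highest are B, F, C.
Highest unsuccessful bid: €84 → clearing price.
B wins → pays €84.

B pays €84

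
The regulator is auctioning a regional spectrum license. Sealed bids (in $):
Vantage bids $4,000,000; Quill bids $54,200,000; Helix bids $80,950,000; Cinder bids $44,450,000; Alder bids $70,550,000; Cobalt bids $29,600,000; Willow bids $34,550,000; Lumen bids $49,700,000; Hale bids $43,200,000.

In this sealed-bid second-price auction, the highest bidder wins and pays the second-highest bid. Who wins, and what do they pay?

Helix pays $70,550,000

Bids ranked: 80,950,000 (Helix) > 70,550,000 (Alder) > 54,200,000 (Quill) > 49,700,000 (Lumen) > 44,450,000 (Cinder) > 43,200,000 (Hale) > …
Second-price: Helix pays Alder's bid of $70,550,000.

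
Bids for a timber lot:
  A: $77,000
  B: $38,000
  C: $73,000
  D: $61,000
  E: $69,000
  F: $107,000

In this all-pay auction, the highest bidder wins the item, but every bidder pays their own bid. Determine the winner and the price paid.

Rule: the highest bidder wins the item, but every bidder pays their own bid.
Sorting bids: 107,000 (F) > 77,000 (A) > 73,000 (C) > 69,000 (E) > 61,000 (D) > 38,000 (B)
F is highest and takes the item; every bidder forfeits their bid.

F pays $107,000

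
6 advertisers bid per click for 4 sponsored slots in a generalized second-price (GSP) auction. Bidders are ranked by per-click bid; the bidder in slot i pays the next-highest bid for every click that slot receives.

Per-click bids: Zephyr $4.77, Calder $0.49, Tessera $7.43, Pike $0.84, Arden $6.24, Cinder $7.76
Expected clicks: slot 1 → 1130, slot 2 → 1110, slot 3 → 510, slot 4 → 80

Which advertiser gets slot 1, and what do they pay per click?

Ranked by bid: $7.76 (Cinder) > $7.43 (Tessera) > $6.24 (Arden) > $4.77 (Zephyr) > $0.84 (Pike) > …
Slot 1 goes to the first-ranked bidder, Cinder, who pays the next bid down: $7.43/click.

Cinder; $7.43 per click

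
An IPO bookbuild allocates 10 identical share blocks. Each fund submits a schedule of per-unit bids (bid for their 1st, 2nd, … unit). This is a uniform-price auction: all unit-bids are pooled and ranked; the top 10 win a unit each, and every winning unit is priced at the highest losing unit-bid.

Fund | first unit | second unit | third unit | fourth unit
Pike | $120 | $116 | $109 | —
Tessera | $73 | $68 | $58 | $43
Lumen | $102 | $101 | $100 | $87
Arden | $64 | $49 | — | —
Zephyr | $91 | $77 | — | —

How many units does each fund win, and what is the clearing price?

Lumen 4, Pike 3, Tessera 1, Zephyr 2; clearing price $68

Pooled unit-bids ranked (top 10): 120 (Pike-1), 116 (Pike-2), 109 (Pike-3), 102 (Lumen-1), 101 (Lumen-2), 100 (Lumen-3), 91 (Zephyr-1), 87 (Lumen-4), 77 (Zephyr-2), 73 (Tessera-1)
Highest rejected unit-bid = $68.
Allocation: Lumen 4, Pike 3, Tessera 1, Zephyr 2.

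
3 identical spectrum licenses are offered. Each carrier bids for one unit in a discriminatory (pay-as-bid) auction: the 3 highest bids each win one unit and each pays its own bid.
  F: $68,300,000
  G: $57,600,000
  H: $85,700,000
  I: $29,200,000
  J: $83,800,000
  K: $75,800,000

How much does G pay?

G pays $0

Bids ranked high→low: 85,700,000 (H), 83,800,000 (J), 75,800,000 (K), 68,300,000 (F), 57,600,000 (G), …
The 3 highest are H, J, K.
G does not win → $0.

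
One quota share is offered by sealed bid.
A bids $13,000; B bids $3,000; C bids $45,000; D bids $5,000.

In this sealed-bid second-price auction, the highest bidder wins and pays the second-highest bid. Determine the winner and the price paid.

Sealed-bid second-price auction: the highest bidder wins and pays the second-highest bid.
Bids ranked: 45,000 (C) > 13,000 (A) > 5,000 (D) > 3,000 (B)
Second-price: C pays A's bid of $13,000.

C pays $13,000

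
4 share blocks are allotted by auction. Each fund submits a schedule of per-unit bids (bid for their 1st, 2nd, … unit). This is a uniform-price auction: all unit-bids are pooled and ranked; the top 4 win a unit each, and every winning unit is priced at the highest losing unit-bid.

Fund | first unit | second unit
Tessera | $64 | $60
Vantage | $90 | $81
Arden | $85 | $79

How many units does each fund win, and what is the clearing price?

All unit-bids, highest first — top 4: 90 (Vantage-1), 85 (Arden-1), 81 (Vantage-2), 79 (Arden-2)
First bid not allocated: $64.
Allocation: Arden 2, Vantage 2.

Arden 2, Vantage 2; clearing price $64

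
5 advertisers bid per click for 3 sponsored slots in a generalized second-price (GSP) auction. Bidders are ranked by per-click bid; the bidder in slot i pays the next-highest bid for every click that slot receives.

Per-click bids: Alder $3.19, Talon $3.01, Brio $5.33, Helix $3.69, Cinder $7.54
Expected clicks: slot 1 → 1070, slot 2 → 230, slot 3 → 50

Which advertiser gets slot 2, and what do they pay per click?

Ranked by bid: $7.54 (Cinder) > $5.33 (Brio) > $3.69 (Helix) > $3.19 (Alder) > …
Slot 2 goes to the second-ranked bidder, Brio, who pays the next bid down: $3.69/click.

Brio; $3.69 per click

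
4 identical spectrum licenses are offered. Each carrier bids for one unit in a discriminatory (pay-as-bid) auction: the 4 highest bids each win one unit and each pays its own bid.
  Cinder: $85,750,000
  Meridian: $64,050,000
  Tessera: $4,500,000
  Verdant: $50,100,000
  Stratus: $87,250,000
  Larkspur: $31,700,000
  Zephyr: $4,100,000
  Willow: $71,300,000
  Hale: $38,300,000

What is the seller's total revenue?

Bids ranked high→low: 87,250,000 (Stratus), 85,750,000 (Cinder), 71,300,000 (Willow), 64,050,000 (Meridian), 50,100,000 (Verdant), 38,300,000 (Hale), …
Winners (4 units): Stratus, Cinder, Willow, Meridian.
Total revenue = 87,250,000 + 85,750,000 + 71,300,000 + 64,050,000 = $308,350,000.

Total revenue: $308,350,000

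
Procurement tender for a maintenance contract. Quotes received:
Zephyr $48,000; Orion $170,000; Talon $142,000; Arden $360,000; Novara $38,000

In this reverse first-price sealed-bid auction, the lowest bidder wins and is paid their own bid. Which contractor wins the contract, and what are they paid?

Bids ranked: 38,000 (Novara) < 48,000 (Zephyr) < 142,000 (Talon) < 170,000 (Orion) < 360,000 (Arden)
Novara is lowest → is paid own bid, $38,000.

Novara is paid $38,000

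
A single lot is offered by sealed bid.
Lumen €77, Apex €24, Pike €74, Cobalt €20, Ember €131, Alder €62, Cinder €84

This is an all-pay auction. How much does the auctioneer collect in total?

Total revenue: €472

All-pay auction: the highest bidder wins the item, but every bidder pays their own bid.
Bids ranked: 131 (Ember) > 84 (Cinder) > 77 (Lumen) > 74 (Pike) > 62 (Alder) > 24 (Apex) > …
Ember wins with the top bid; all bids are sunk regardless.
Every bidder forfeits their bid regardless of winning.
Revenue = 77 + 24 + 74 + 20 + 131 + 62 + 84 = €472.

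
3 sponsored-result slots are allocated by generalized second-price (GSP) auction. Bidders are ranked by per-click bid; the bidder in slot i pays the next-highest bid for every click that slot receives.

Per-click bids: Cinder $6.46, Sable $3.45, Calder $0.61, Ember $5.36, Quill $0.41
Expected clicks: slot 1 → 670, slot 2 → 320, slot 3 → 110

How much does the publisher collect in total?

Ranked by bid: $6.46 (Cinder) > $5.36 (Ember) > $3.45 (Sable) > $0.61 (Calder) > …
Slot 1: Cinder pays $5.36 × 670 = $3591.20
Slot 2: Ember pays $3.45 × 320 = $1104.00
Slot 3: Sable pays $0.61 × 110 = $67.10
Total = $4762.30

Total revenue: $4762.30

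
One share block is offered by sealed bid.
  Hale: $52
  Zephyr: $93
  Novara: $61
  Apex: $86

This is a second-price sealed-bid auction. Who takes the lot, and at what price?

Rule: the highest bidder wins and pays the second-highest bid.
Bids ranked: 93 (Zephyr) > 86 (Apex) > 61 (Novara) > 52 (Hale)
Zephyr wins with the highest bid; price is set by the runner-up at $86.

Zephyr pays $86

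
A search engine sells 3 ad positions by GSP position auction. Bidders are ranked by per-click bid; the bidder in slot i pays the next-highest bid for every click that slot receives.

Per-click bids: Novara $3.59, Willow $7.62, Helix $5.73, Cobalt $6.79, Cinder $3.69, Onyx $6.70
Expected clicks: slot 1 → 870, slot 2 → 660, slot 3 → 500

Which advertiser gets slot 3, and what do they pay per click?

Onyx; $5.73 per click

Ranked by bid: $7.62 (Willow) > $6.79 (Cobalt) > $6.70 (Onyx) > $5.73 (Helix) > …
Slot 3 goes to the third-ranked bidder, Onyx, who pays the next bid down: $5.73/click.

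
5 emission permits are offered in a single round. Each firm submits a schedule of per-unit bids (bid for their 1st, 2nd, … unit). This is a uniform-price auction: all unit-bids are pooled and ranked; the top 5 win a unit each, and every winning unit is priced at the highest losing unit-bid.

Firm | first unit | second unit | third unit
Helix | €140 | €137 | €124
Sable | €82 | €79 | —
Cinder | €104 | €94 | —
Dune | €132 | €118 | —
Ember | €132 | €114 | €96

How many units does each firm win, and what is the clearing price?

Merging the schedules and taking the best 5: 140 (Helix-1), 137 (Helix-2), 132 (Dune-1), 132 (Ember-1), 124 (Helix-3)
First bid not allocated: €118.
Allocation: Dune 1, Ember 1, Helix 3.

Dune 1, Ember 1, Helix 3; clearing price €118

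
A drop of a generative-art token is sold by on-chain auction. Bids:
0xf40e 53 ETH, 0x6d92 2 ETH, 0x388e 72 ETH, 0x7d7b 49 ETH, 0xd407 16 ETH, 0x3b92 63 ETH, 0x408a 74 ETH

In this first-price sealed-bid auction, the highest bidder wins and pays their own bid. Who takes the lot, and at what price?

Rule: the highest bidder wins and pays their own bid.
Sorting bids: 74 (0x408a) > 72 (0x388e) > 63 (0x3b92) > 53 (0xf40e) > 49 (0x7d7b) > 16 (0xd407) > …
0x408a has the highest bid and pays exactly that: 74 ETH.

0x408a pays 74 ETH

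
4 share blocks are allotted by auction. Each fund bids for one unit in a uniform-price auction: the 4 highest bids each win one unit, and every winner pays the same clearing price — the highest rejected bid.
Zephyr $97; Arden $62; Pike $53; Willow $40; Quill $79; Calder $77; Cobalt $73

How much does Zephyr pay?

Zephyr pays $62

Sorting: 97 (Zephyr), 79 (Quill), 77 (Calder), 73 (Cobalt), 62 (Arden), 53 (Pike), …
Winners (4 units): Zephyr, Quill, Calder, Cobalt.
Highest unsuccessful bid: $62 → clearing price.
Zephyr wins → pays $62.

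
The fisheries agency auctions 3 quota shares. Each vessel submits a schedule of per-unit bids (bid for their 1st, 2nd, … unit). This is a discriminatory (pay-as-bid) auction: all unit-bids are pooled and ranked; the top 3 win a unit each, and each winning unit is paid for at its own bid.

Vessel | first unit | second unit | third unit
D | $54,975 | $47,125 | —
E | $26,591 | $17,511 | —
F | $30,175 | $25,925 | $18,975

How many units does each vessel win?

D 2, F 1

Pooled unit-bids ranked (top 3): 54,975 (D-1), 47,125 (D-2), 30,175 (F-1)
Next rejected bid: $26,591 (not a price — pay-as-bid).
Allocation: D 2, F 1.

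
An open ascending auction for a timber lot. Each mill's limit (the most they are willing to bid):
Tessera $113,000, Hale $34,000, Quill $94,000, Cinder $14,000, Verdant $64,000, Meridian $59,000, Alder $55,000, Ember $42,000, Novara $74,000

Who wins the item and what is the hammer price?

Tessera wins at $94,000

Rule: the price rises until one bidder remains; the winner pays the price at which the last rival dropped out.
Limits in order: 113,000 (Tessera) > 94,000 (Quill) > 74,000 (Novara) > 64,000 (Verdant) > 59,000 (Meridian) > 55,000 (Alder) > …
Once the price passes $94,000, only Tessera is left; the hammer falls at Quill's limit of $94,000.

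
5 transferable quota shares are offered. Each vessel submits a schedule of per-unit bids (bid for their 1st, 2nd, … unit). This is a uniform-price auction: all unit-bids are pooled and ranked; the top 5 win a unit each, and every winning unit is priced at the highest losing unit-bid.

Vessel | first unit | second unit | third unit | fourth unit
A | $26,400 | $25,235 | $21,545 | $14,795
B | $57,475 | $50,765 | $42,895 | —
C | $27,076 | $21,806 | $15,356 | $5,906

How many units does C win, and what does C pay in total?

All unit-bids, highest first — top 5: 57,475 (B-1), 50,765 (B-2), 42,895 (B-3), 27,076 (C-1), 26,400 (A-1)
The (k+1)-th unit-bid is $25,235.
C wins 1 unit(s) at $25,235 each.

C: 1 unit, pays $25,235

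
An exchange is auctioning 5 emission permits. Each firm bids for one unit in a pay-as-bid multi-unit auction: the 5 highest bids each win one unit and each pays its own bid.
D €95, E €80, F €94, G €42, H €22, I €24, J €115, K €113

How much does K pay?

Bids ranked high→low: 115 (J), 113 (K), 95 (D), 94 (F), 80 (E), 42 (G), 24 (I), …
The 5 highest are J, K, D, F, E.
K wins → own bid €113.

K pays €113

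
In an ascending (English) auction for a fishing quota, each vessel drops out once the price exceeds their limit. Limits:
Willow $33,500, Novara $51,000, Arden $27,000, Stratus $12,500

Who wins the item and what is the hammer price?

Novara wins at $33,500

Sorting limits: 51,000 (Novara) > 33,500 (Willow) > 27,000 (Arden) > 12,500 (Stratus)
Bidding ends when Willow exits at $33,500; Novara takes it.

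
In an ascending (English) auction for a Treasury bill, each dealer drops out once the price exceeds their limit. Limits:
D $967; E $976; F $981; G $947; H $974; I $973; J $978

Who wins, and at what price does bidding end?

F wins at $978

Ascending (English) auction: the price rises until one bidder remains; the winner pays the price at which the last rival dropped out.
Sorting limits: 981 (F) > 978 (J) > 976 (E) > 974 (H) > 973 (I) > 967 (D) > …
Bidding ends when J exits at $978; F takes it.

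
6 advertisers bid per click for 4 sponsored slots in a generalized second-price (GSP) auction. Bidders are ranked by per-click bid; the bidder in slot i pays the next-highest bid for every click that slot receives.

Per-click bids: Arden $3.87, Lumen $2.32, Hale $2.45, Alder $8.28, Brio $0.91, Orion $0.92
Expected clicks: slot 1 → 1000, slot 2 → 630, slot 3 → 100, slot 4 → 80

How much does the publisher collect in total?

Per-click bids in order: $8.28 (Alder) > $3.87 (Arden) > $2.45 (Hale) > $2.32 (Lumen) > $0.92 (Orion) > …
Slot 1: Alder pays $3.87 × 1000 = $3870.00
Slot 2: Arden pays $2.45 × 630 = $1543.50
Slot 3: Hale pays $2.32 × 100 = $232.00
Slot 4: Lumen pays $0.92 × 80 = $73.60
Total = $5719.10

Total revenue: $5719.10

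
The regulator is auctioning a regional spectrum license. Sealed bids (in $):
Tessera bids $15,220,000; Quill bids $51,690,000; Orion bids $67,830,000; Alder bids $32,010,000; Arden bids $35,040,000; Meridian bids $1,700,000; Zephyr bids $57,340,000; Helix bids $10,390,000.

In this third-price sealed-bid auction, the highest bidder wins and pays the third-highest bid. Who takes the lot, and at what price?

Orion pays $51,690,000

Bids in order: 67,830,000 (Orion) > 57,340,000 (Zephyr) > 51,690,000 (Quill) > 35,040,000 (Arden) > 32,010,000 (Alder) > 15,220,000 (Tessera) > …
Orion is highest; pays the third-highest bid, $51,690,000.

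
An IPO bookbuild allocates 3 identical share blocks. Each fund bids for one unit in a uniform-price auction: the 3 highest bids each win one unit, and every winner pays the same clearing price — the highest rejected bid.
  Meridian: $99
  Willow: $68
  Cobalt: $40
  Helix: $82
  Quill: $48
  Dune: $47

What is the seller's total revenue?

Total revenue: $144

Sorting: 99 (Meridian), 82 (Helix), 68 (Willow), 48 (Quill), 47 (Dune), …
The 3 highest are Meridian, Helix, Willow.
Highest unsuccessful bid: $48 → clearing price.
Total revenue = 3 × $48 = $144.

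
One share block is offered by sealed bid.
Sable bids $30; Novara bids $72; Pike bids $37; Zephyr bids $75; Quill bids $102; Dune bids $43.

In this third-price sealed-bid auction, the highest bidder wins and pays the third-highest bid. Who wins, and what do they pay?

Bids ranked: 102 (Quill) > 75 (Zephyr) > 72 (Novara) > 43 (Dune) > 37 (Pike) > 30 (Sable)
Quill is highest; pays the third-highest bid, $72.

Quill pays $72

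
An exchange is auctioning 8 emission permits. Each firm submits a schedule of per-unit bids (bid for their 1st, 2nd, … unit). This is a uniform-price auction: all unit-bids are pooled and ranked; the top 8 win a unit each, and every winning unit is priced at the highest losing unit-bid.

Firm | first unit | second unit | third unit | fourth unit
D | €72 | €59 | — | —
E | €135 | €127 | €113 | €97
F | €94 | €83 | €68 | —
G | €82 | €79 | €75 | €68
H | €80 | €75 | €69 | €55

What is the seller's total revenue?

Pooled unit-bids ranked (top 8): 135 (E-1), 127 (E-2), 113 (E-3), 97 (E-4), 94 (F-1), 83 (F-2), 82 (G-1), 80 (H-1)
The (k+1)-th unit-bid is €79.
Allocation: E 4, F 2, G 1, H 1. Every unit priced at €79.
Revenue = 8 × 79 = €632.

Total revenue: €632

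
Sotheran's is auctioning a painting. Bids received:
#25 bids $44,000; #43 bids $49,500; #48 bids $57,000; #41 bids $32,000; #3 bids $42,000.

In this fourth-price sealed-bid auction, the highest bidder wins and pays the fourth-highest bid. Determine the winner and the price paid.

Fourth-price sealed-bid auction: the highest bidder wins and pays the fourth-highest bid.
Bids ranked: 57,000 (#48) > 49,500 (#43) > 44,000 (#25) > 42,000 (#3) > 32,000 (#41)
#48 wins; payment is bid #4 in the ranking = $42,000.

#48 pays $42,000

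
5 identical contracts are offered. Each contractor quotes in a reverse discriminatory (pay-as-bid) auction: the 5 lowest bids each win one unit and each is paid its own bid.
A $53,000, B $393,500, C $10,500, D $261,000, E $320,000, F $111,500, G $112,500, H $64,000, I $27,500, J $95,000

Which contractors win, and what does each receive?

Ordering the bids: 10,500 (C), 27,500 (I), 53,000 (A), 64,000 (H), 95,000 (J), 111,500 (F), 112,500 (G), …
Winners (5 units): C, I, A, H, J.
Each winner is paid its own bid: C $10,500, I $27,500, A $53,000, H $64,000, J $95,000.

C $10,500, I $27,500, A $53,000, H $64,000, J $95,000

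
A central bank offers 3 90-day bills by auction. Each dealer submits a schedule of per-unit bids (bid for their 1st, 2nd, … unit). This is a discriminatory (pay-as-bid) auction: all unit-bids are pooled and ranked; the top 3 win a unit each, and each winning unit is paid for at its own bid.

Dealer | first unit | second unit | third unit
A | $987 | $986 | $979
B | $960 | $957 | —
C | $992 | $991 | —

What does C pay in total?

C pays $1,983

Pooled unit-bids ranked (top 3): 992 (C-1), 991 (C-2), 987 (A-1)
Next rejected bid: $986 (not a price — pay-as-bid).
C's winning unit-bids: 992 + 991 = $1,983.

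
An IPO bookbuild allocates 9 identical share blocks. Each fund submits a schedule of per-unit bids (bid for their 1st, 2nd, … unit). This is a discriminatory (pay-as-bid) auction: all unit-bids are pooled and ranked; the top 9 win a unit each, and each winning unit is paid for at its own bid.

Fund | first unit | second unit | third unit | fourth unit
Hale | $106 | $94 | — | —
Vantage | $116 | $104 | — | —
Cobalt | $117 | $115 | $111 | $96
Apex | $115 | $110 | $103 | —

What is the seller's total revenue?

Pooled unit-bids ranked (top 9): 117 (Cobalt-1), 116 (Vantage-1), 115 (Cobalt-2), 115 (Apex-1), 111 (Cobalt-3), 110 (Apex-2), 106 (Hale-1), 104 (Vantage-2), 103 (Apex-3)
Next rejected bid: $96 (not a price — pay-as-bid).
Each winning unit pays its own bid.
Revenue = 117 + 116 + 115 + 115 + 111 + 110 + 106 + 104 + 103 = $997.

Total revenue: $997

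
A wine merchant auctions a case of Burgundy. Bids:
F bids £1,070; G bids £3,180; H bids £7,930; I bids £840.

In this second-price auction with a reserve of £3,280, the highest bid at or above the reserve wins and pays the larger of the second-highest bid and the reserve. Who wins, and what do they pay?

H pays £3,280

Rule: the highest bid at or above the reserve wins and pays the larger of the second-highest bid and the reserve.
Bids in order: 7,930 (H) > 3,180 (G) > 1,070 (F) > 840 (I)
H has the top bid at or above the reserve (£7,930).
max(second-highest £3,180, reserve £3,280) = £3,280.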